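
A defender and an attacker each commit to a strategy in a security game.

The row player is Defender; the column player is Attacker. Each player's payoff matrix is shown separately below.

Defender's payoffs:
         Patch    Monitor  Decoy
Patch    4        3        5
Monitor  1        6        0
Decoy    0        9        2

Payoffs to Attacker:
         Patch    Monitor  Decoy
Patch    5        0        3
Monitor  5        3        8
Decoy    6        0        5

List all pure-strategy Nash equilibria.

(Patch, Patch): Defender gets 4, best alternative 1; Attacker gets 5, best alternative 3. No profitable deviation — NE.
(Patch, Monitor): Defender can switch to Monitor (3 → 6). Not NE.
(Patch, Decoy): Attacker can switch to Patch (3 → 5). Not NE.
(Monitor, Patch): Defender can switch to Patch (1 → 4). Not NE.
(Monitor, Monitor): Defender can switch to Decoy (6 → 9). Not NE.
(Monitor, Decoy): Defender can switch to Patch (0 → 5). Not NE.
(Decoy, Patch): Defender can switch to Patch (0 → 4). Not NE.
(Decoy, Monitor): Attacker can switch to Patch (0 → 6). Not NE.
(Decoy, Decoy): Defender can switch to Patch (2 → 5). Not NE.

The unique pure-strategy Nash equilibrium is (Patch, Patch).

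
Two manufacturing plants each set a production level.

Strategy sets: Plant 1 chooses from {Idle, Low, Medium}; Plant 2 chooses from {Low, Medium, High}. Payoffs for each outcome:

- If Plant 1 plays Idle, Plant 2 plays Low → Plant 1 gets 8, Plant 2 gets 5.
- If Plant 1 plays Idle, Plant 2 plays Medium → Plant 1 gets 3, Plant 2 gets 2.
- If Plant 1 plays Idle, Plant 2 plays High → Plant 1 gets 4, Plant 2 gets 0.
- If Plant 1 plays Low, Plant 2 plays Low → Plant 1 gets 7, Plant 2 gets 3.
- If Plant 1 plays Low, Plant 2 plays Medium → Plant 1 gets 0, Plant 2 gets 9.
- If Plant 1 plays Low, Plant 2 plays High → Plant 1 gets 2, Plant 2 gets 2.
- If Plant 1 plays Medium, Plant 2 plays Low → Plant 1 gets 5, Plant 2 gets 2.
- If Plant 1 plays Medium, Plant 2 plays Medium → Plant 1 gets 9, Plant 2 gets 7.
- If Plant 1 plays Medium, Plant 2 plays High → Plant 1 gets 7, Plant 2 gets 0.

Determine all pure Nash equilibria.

Pure-strategy Nash equilibria: (Idle, Low) and (Medium, Medium)

For each strategy profile, look for a profitable unilateral deviation.
(Idle, Low): Plant 1 gets 8, best alternative 7; Plant 2 gets 5, best alternative 2. No profitable deviation — NE.
(Idle, Medium): Plant 1 can switch to Medium (3 → 9). Not NE.
(Idle, High): Plant 1 can switch to Medium (4 → 7). Not NE.
(Low, Low): Plant 1 can switch to Idle (7 → 8). Not NE.
(Low, Medium): Plant 1 can switch to Idle (0 → 3). Not NE.
(Low, High): Plant 1 can switch to Idle (2 → 4). Not NE.
(Medium, Low): Plant 1 can switch to Idle (5 → 8). Not NE.
(Medium, Medium): Plant 1 gets 9, best alternative 3; Plant 2 gets 7, best alternative 2. No profitable deviation — NE.
(The remaining 1 profile has a profitable deviation by the same check.)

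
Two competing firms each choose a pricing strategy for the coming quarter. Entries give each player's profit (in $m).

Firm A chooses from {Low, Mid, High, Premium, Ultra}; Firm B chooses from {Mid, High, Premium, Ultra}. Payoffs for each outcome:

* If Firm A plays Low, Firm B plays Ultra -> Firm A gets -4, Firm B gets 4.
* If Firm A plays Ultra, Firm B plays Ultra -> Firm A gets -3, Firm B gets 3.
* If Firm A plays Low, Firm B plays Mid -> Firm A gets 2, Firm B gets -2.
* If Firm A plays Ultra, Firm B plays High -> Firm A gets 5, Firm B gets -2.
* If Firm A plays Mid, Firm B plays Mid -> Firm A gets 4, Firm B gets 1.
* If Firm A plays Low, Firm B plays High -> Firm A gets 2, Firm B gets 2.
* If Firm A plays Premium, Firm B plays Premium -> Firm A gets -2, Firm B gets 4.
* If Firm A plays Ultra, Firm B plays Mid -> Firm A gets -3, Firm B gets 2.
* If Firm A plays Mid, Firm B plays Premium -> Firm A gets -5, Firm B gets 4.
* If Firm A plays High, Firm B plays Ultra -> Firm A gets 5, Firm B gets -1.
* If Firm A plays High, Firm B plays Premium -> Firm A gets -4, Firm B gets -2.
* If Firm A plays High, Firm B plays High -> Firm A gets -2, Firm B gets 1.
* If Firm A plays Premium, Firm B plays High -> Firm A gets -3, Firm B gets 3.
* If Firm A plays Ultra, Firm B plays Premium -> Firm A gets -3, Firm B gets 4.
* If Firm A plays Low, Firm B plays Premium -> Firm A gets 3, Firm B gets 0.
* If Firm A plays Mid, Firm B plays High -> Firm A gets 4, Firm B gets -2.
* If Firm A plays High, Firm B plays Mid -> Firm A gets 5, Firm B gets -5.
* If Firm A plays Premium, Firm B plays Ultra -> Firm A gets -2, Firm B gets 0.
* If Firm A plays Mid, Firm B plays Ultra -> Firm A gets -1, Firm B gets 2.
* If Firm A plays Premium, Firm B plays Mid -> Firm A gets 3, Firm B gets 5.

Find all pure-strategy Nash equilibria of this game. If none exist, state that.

No pure-strategy Nash equilibrium.

For each player, find the best response to each opponent profile; mutual best responses are the pure NE.
Firm A against Mid: payoffs 2, 4, 5, 3, -3 → best response High.
Firm A against High: payoffs 2, 4, -2, -3, 5 → best response Ultra.
Firm A against Premium: payoffs 3, -5, -4, -2, -3 → best response Low.
Firm A against Ultra: payoffs -4, -1, 5, -2, -3 → best response High.
Firm B against Low: payoffs -2, 2, 0, 4 → best response Ultra.
Firm B against Mid: payoffs 1, -2, 4, 2 → best response Premium.
Firm B against High: payoffs -5, 1, -2, -1 → best response High.
Firm B against Premium: payoffs 5, 3, 4, 0 → best response Mid.
Firm B against Ultra: payoffs 2, -2, 4, 3 → best response Premium.
No profile is a mutual best response for all players.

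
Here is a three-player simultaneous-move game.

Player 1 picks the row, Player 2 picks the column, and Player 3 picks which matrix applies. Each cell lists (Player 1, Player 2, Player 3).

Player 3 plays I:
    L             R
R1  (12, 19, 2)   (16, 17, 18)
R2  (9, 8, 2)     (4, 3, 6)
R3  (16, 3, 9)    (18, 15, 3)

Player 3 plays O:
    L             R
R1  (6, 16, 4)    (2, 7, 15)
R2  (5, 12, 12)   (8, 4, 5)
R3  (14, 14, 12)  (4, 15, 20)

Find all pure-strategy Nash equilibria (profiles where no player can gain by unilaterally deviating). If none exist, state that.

No pure-strategy Nash equilibrium.

Player 1 against (L, I): payoffs 12, 9, 16 → best response R3.
Player 1 against (L, O): payoffs 6, 5, 14 → best response R3.
Player 1 against (R, I): payoffs 16, 4, 18 → best response R3.
Player 1 against (R, O): payoffs 2, 8, 4 → best response R2.
Player 2 against (R1, I): payoffs 19, 17 → best response L.
Player 2 against (R1, O): payoffs 16, 7 → best response L.
Player 2 against (R2, I): payoffs 8, 3 → best response L.
Player 2 against (R2, O): payoffs 12, 4 → best response L.
Player 2 against (R3, I): payoffs 3, 15 → best response R.
Player 2 against (R3, O): payoffs 14, 15 → best response R.
Player 3 against (R1, L): payoffs 2, 4 → best response O.
Player 3 against (R1, R): payoffs 18, 15 → best response I.
Player 3 against (R2, L): payoffs 2, 12 → best response O.
Player 3 against (R2, R): payoffs 6, 5 → best response I.
Player 3 against (R3, L): payoffs 9, 12 → best response O.
Player 3 against (R3, R): payoffs 3, 20 → best response O.
No profile is a mutual best response for all players.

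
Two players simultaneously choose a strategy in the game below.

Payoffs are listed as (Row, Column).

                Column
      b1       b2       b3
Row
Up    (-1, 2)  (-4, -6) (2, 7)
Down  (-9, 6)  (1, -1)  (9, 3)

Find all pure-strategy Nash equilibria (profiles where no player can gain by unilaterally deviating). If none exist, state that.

There is no pure-strategy Nash equilibrium.

Mark each player's best response to every combination of opponents' strategies; a profile where every player is best-responding is a pure Nash equilibrium.
Row against b1: payoffs -1, -9 → best response Up.
Row against b2: payoffs -4, 1 → best response Down.
Row against b3: payoffs 2, 9 → best response Down.
Column against Up: payoffs 2, -6, 7 → best response b3.
Column against Down: payoffs 6, -1, 3 → best response b1.
No profile is a mutual best response for all players.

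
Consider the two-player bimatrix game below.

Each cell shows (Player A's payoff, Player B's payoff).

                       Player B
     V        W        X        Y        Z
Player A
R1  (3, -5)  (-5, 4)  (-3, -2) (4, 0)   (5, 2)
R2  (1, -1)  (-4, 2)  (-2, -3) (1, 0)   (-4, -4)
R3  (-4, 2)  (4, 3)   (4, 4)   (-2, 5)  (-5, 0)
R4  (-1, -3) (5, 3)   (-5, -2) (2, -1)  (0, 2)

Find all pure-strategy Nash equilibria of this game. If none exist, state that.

(R1, V): Player B can switch to W (-5 → 4). Not NE.
(R1, W): Player A can switch to R2 (-5 → -4). Not NE.
(R1, X): Player A can switch to R2 (-3 → -2). Not NE.
(R1, Y): Player B can switch to W (0 → 4). Not NE.
(R1, Z): Player B can switch to W (2 → 4). Not NE.
(R2, V): Player A can switch to R1 (1 → 3). Not NE.
(R2, W): Player A can switch to R3 (-4 → 4). Not NE.
(R2, X): Player A can switch to R3 (-2 → 4). Not NE.
(R2, Y): Player A can switch to R1 (1 → 4). Not NE.
(R2, Z): Player A can switch to R1 (-4 → 5). Not NE.
(R4, W): Player A gets 5, best alternative 4; Player B gets 3, best alternative 2. No profitable deviation — NE.
(The remaining 9 profiles each have a profitable deviation by the same check.)

(R4, W)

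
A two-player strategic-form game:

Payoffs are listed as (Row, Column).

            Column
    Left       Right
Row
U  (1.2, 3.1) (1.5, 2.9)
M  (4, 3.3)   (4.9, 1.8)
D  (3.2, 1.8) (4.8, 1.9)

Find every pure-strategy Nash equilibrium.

(M, Left)

Mark each player's best response to every combination of opponents' strategies; a profile where every player is best-responding is a pure Nash equilibrium.
Row against Left: payoffs 1.2, 4, 3.2 → best response M.
Row against Right: payoffs 1.5, 4.9, 4.8 → best response M.
Column against U: payoffs 3.1, 2.9 → best response Left.
Column against M: payoffs 3.3, 1.8 → best response Left.
Column against D: payoffs 1.8, 1.9 → best response Right.
Mutual best responses: (M, Left).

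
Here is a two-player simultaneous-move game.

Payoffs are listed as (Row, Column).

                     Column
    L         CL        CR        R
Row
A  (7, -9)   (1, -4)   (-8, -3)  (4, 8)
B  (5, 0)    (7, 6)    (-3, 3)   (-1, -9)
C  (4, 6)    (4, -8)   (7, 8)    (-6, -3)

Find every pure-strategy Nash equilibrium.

Pure-strategy Nash equilibria: (A, R) and (B, CL) and (C, CR)

Row against L: payoffs 7, 5, 4 → best response A.
Row against CL: payoffs 1, 7, 4 → best response B.
Row against CR: payoffs -8, -3, 7 → best response C.
Row against R: payoffs 4, -1, -6 → best response A.
Column against A: payoffs -9, -4, -3, 8 → best response R.
Column against B: payoffs 0, 6, 3, -9 → best response CL.
Column against C: payoffs 6, -8, 8, -3 → best response CR.
Mutual best responses: (A, R); (B, CL); (C, CR).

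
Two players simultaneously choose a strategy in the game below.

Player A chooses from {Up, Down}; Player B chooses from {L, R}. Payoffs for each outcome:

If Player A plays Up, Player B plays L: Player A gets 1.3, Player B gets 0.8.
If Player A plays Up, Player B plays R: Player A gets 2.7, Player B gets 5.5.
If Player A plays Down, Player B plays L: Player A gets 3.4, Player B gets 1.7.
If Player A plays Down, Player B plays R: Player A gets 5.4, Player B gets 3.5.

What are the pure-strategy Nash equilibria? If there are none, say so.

(Down, R)

Player A against L: payoffs 1.3, 3.4 → best response Down.
Player A against R: payoffs 2.7, 5.4 → best response Down.
Player B against Up: payoffs 0.8, 5.5 → best response R.
Player B against Down: payoffs 1.7, 3.5 → best response R.
Mutual best responses: (Down, R).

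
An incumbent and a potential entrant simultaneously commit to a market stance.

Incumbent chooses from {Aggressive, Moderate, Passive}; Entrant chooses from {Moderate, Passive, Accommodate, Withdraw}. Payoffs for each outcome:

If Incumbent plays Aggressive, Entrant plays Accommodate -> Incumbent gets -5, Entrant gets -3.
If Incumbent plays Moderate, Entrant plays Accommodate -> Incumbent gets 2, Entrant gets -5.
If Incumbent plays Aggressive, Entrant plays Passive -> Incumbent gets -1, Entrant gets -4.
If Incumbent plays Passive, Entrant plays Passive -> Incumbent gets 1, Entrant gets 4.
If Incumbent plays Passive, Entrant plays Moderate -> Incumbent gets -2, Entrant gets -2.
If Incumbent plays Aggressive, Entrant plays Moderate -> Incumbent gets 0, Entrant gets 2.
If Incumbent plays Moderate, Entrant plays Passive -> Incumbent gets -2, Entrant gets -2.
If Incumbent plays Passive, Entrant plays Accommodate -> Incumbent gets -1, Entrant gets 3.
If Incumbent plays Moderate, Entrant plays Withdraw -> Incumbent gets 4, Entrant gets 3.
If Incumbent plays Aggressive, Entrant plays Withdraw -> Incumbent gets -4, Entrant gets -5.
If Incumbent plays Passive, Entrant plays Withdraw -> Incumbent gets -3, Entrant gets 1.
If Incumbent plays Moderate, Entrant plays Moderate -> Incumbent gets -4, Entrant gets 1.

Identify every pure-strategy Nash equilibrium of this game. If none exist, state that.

Incumbent against Moderate: payoffs 0, -4, -2 → best response Aggressive.
Incumbent against Passive: payoffs -1, -2, 1 → best response Passive.
Incumbent against Accommodate: payoffs -5, 2, -1 → best response Moderate.
Incumbent against Withdraw: payoffs -4, 4, -3 → best response Moderate.
Entrant against Aggressive: payoffs 2, -4, -3, -5 → best response Moderate.
Entrant against Moderate: payoffs 1, -2, -5, 3 → best response Withdraw.
Entrant against Passive: payoffs -2, 4, 3, 1 → best response Passive.
Mutual best responses: (Aggressive, Moderate); (Moderate, Withdraw); (Passive, Passive).

Pure-strategy Nash equilibria: (Aggressive, Moderate); (Moderate, Withdraw); (Passive, Passive)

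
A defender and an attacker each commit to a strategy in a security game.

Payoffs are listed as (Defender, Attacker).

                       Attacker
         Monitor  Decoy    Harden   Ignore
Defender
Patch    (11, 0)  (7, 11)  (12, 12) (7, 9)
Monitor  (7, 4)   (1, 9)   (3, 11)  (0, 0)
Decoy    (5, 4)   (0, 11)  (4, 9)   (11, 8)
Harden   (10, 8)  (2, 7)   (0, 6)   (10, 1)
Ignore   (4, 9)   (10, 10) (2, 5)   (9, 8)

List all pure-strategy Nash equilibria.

The pure Nash equilibria are (Patch, Harden) and (Ignore, Decoy).

Defender against Monitor: payoffs 11, 7, 5, 10, 4 → best response Patch.
Defender against Decoy: payoffs 7, 1, 0, 2, 10 → best response Ignore.
Defender against Harden: payoffs 12, 3, 4, 0, 2 → best response Patch.
Defender against Ignore: payoffs 7, 0, 11, 10, 9 → best response Decoy.
Attacker against Patch: payoffs 0, 11, 12, 9 → best response Harden.
Attacker against Monitor: payoffs 4, 9, 11, 0 → best response Harden.
Attacker against Decoy: payoffs 4, 11, 9, 8 → best response Decoy.
Attacker against Harden: payoffs 8, 7, 6, 1 → best response Monitor.
Attacker against Ignore: payoffs 9, 10, 5, 8 → best response Decoy.
Mutual best responses: (Patch, Harden); (Ignore, Decoy).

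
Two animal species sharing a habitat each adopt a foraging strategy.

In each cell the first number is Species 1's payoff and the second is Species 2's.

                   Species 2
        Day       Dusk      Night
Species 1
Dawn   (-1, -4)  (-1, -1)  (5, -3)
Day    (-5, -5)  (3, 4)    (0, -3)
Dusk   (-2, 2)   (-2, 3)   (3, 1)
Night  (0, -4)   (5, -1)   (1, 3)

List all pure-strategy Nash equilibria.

none

Species 1 against Day: payoffs -1, -5, -2, 0 → best response Night.
Species 1 against Dusk: payoffs -1, 3, -2, 5 → best response Night.
Species 1 against Night: payoffs 5, 0, 3, 1 → best response Dawn.
Species 2 against Dawn: payoffs -4, -1, -3 → best response Dusk.
Species 2 against Day: payoffs -5, 4, -3 → best response Dusk.
Species 2 against Dusk: payoffs 2, 3, 1 → best response Dusk.
Species 2 against Night: payoffs -4, -1, 3 → best response Night.
No profile is a mutual best response for all players.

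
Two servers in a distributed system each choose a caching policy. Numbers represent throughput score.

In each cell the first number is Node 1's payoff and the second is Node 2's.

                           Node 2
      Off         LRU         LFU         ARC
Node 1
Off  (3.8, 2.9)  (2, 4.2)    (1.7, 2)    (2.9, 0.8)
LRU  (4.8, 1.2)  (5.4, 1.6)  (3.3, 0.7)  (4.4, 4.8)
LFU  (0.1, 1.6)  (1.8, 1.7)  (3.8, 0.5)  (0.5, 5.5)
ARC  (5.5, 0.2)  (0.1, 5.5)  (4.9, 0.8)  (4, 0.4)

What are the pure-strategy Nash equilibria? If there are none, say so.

(Off, Off): Node 1 can switch to LRU (3.8 → 4.8). Not NE.
(Off, LRU): Node 1 can switch to LRU (2 → 5.4). Not NE.
(Off, LFU): Node 1 can switch to LRU (1.7 → 3.3). Not NE.
(Off, ARC): Node 1 can switch to LRU (2.9 → 4.4). Not NE.
(LRU, Off): Node 1 can switch to ARC (4.8 → 5.5). Not NE.
(LRU, LRU): Node 2 can switch to ARC (1.6 → 4.8). Not NE.
(LRU, LFU): Node 1 can switch to LFU (3.3 → 3.8). Not NE.
(LRU, ARC): Node 1 gets 4.4, best alternative 4; Node 2 gets 4.8, best alternative 1.6. No profitable deviation — NE.
(LFU, Off): Node 1 can switch to Off (0.1 → 3.8). Not NE.
(LFU, LRU): Node 1 can switch to Off (1.8 → 2). Not NE.
(LFU, LFU): Node 1 can switch to ARC (3.8 → 4.9). Not NE.
(The remaining 5 profiles each have a profitable deviation by the same check.)

The unique pure-strategy Nash equilibrium is (LRU, ARC).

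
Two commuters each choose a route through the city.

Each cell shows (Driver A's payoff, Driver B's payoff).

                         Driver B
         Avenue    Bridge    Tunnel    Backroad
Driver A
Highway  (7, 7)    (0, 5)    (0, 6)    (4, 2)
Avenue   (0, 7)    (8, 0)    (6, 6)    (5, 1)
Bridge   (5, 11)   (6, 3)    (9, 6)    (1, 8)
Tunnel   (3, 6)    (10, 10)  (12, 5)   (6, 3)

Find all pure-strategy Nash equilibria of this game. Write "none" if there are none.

(Highway, Avenue): Driver A gets 7, best alternative 5; Driver B gets 7, best alternative 6. No profitable deviation — NE.
(Highway, Bridge): Driver A can switch to Avenue (0 → 8). Not NE.
(Highway, Tunnel): Driver A can switch to Avenue (0 → 6). Not NE.
(Highway, Backroad): Driver A can switch to Avenue (4 → 5). Not NE.
(Avenue, Avenue): Driver A can switch to Highway (0 → 7). Not NE.
(Avenue, Bridge): Driver A can switch to Tunnel (8 → 10). Not NE.
(Avenue, Tunnel): Driver A can switch to Bridge (6 → 9). Not NE.
(Avenue, Backroad): Driver A can switch to Tunnel (5 → 6). Not NE.
(Bridge, Avenue): Driver A can switch to Highway (5 → 7). Not NE.
(Tunnel, Bridge): Driver A gets 10, best alternative 8; Driver B gets 10, best alternative 6. No profitable deviation — NE.
(The remaining 6 profiles each have a profitable deviation by the same check.)

(Highway, Avenue), (Tunnel, Bridge)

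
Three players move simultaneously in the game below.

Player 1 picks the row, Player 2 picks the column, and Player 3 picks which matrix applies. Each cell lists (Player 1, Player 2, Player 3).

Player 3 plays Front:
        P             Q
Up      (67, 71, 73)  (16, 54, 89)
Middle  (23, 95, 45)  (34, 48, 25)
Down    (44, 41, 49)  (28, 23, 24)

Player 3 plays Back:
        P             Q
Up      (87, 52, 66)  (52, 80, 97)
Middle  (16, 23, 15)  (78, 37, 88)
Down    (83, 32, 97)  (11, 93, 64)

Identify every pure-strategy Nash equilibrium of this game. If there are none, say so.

Pure-strategy Nash equilibria: (Up, P, Front) and (Middle, Q, Back)

(Up, P, Front): Player 1 gets 67, best alternative 44; Player 2 gets 71, best alternative 54; Player 3 gets 73, best alternative 66. No profitable deviation — NE.
(Up, P, Back): Player 2 can switch to Q (52 → 80). Not NE.
(Up, Q, Front): Player 1 can switch to Middle (16 → 34). Not NE.
(Up, Q, Back): Player 1 can switch to Middle (52 → 78). Not NE.
(Middle, P, Front): Player 1 can switch to Up (23 → 67). Not NE.
(Middle, P, Back): Player 1 can switch to Up (16 → 87). Not NE.
(Middle, Q, Front): Player 2 can switch to P (48 → 95). Not NE.
(Middle, Q, Back): Player 1 gets 78, best alternative 52; Player 2 gets 37, best alternative 23; Player 3 gets 88, best alternative 25. No profitable deviation — NE.
(Down, P, Front): Player 1 can switch to Up (44 → 67). Not NE.
(Down, P, Back): Player 1 can switch to Up (83 → 87). Not NE.
(The remaining 2 profiles each have a profitable deviation by the same check.)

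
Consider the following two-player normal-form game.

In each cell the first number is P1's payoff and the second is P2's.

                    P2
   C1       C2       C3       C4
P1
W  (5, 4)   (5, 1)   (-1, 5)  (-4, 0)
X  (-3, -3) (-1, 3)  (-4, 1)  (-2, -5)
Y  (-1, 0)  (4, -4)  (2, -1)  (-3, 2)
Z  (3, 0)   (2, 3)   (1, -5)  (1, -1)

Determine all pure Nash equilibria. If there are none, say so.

No pure-strategy Nash equilibrium.

For each strategy profile, look for a profitable unilateral deviation.
(W, C1): P2 can switch to C3 (4 → 5). Not NE.
(W, C2): P2 can switch to C1 (1 → 4). Not NE.
(W, C3): P1 can switch to Y (-1 → 2). Not NE.
(W, C4): P1 can switch to X (-4 → -2). Not NE.
(X, C1): P1 can switch to W (-3 → 5). Not NE.
(X, C2): P1 can switch to W (-1 → 5). Not NE.
(X, C3): P1 can switch to W (-4 → -1). Not NE.
(X, C4): P1 can switch to Z (-2 → 1). Not NE.
(Y, C1): P1 can switch to W (-1 → 5). Not NE.
(Y, C2): P1 can switch to W (4 → 5). Not NE.
(Y, C3): P2 can switch to C1 (-1 → 0). Not NE.
(Y, C4): P1 can switch to X (-3 → -2). Not NE.
(The remaining 4 profiles each have a profitable deviation by the same check.)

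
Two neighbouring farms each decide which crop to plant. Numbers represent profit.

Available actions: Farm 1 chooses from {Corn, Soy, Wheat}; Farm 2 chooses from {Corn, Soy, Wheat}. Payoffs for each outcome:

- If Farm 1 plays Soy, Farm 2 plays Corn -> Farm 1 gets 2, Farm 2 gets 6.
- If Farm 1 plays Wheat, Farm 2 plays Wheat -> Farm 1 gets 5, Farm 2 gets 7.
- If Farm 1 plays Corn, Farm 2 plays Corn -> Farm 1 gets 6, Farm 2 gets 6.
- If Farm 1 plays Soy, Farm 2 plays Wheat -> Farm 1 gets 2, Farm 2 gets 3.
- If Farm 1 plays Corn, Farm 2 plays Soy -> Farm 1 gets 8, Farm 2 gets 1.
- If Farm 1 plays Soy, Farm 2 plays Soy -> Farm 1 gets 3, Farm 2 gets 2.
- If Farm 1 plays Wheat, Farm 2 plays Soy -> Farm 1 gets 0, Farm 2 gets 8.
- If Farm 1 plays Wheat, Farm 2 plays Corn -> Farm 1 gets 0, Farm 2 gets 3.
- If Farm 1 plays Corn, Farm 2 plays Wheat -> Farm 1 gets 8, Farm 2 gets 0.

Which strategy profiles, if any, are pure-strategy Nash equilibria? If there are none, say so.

(Corn, Corn)

Farm 1 against Corn: payoffs 6, 2, 0 → best response Corn.
Farm 1 against Soy: payoffs 8, 3, 0 → best response Corn.
Farm 1 against Wheat: payoffs 8, 2, 5 → best response Corn.
Farm 2 against Corn: payoffs 6, 1, 0 → best response Corn.
Farm 2 against Soy: payoffs 6, 2, 3 → best response Corn.
Farm 2 against Wheat: payoffs 3, 8, 7 → best response Soy.
Mutual best responses: (Corn, Corn).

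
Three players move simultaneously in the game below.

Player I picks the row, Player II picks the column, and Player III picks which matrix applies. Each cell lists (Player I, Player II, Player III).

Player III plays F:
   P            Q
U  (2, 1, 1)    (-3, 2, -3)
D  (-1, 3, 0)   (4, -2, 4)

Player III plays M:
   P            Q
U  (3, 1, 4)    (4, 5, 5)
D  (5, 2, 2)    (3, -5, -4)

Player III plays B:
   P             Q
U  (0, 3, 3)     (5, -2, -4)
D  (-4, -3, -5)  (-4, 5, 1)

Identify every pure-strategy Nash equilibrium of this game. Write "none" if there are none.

For each player, find the best response to each opponent profile; mutual best responses are the pure NE.
Player I against (P, F): payoffs 2, -1 → best response U.
Player I against (P, M): payoffs 3, 5 → best response D.
Player I against (P, B): payoffs 0, -4 → best response U.
Player I against (Q, F): payoffs -3, 4 → best response D.
Player I against (Q, M): payoffs 4, 3 → best response U.
Player I against (Q, B): payoffs 5, -4 → best response U.
Player II against (U, F): payoffs 1, 2 → best response Q.
Player II against (U, M): payoffs 1, 5 → best response Q.
Player II against (U, B): payoffs 3, -2 → best response P.
Player II against (D, F): payoffs 3, -2 → best response P.
Player II against (D, M): payoffs 2, -5 → best response P.
Player II against (D, B): payoffs -3, 5 → best response Q.
Player III against (U, P): payoffs 1, 4, 3 → best response M.
Player III against (U, Q): payoffs -3, 5, -4 → best response M.
Player III against (D, P): payoffs 0, 2, -5 → best response M.
Player III against (D, Q): payoffs 4, -4, 1 → best response F.
Mutual best responses: (U, Q, M); (D, P, M).

Pure-strategy Nash equilibria: (U, Q, M), (D, P, M)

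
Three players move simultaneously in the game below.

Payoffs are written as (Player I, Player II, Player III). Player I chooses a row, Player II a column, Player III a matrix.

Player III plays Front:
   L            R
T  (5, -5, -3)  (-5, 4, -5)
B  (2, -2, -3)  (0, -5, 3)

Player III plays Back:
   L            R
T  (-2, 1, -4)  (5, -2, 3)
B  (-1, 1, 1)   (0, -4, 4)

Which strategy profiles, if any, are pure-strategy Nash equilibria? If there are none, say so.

Pure NE: (B, L, Back)

For each player, find the best response to each opponent profile; mutual best responses are the pure NE.
Player I against (L, Front): payoffs 5, 2 → best response T.
Player I against (L, Back): payoffs -2, -1 → best response B.
Player I against (R, Front): payoffs -5, 0 → best response B.
Player I against (R, Back): payoffs 5, 0 → best response T.
Player II against (T, Front): payoffs -5, 4 → best response R.
Player II against (T, Back): payoffs 1, -2 → best response L.
Player II against (B, Front): payoffs -2, -5 → best response L.
Player II against (B, Back): payoffs 1, -4 → best response L.
Player III against (T, L): payoffs -3, -4 → best response Front.
Player III against (T, R): payoffs -5, 3 → best response Back.
Player III against (B, L): payoffs -3, 1 → best response Back.
Player III against (B, R): payoffs 3, 4 → best response Back.
Mutual best responses: (B, L, Back).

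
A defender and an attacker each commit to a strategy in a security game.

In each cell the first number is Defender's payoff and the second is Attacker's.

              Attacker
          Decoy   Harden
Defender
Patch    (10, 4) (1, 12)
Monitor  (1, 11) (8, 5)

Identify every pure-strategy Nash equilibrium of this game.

none

Defender against Decoy: payoffs 10, 1 → best response Patch.
Defender against Harden: payoffs 1, 8 → best response Monitor.
Attacker against Patch: payoffs 4, 12 → best response Harden.
Attacker against Monitor: payoffs 11, 5 → best response Decoy.
No profile is a mutual best response for all players.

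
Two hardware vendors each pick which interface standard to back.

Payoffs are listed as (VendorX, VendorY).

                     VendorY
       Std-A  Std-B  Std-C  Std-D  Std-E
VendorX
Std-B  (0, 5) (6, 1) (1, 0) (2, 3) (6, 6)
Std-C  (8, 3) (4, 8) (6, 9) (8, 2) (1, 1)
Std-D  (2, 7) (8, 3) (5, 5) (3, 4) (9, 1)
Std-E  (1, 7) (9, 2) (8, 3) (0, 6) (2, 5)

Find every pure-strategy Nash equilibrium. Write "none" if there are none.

Check each profile: it is a Nash equilibrium iff no player can strictly gain by switching unilaterally.
(Std-B, Std-A): VendorX can switch to Std-C (0 → 8). Not NE.
(Std-B, Std-B): VendorX can switch to Std-D (6 → 8). Not NE.
(Std-B, Std-C): VendorX can switch to Std-C (1 → 6). Not NE.
(Std-B, Std-D): VendorX can switch to Std-C (2 → 8). Not NE.
(Std-B, Std-E): VendorX can switch to Std-D (6 → 9). Not NE.
(Std-C, Std-A): VendorY can switch to Std-B (3 → 8). Not NE.
(Std-C, Std-B): VendorX can switch to Std-B (4 → 6). Not NE.
(Std-C, Std-C): VendorX can switch to Std-E (6 → 8). Not NE.
(The remaining 12 profiles each have a profitable deviation by the same check.)

There is no pure-strategy Nash equilibrium.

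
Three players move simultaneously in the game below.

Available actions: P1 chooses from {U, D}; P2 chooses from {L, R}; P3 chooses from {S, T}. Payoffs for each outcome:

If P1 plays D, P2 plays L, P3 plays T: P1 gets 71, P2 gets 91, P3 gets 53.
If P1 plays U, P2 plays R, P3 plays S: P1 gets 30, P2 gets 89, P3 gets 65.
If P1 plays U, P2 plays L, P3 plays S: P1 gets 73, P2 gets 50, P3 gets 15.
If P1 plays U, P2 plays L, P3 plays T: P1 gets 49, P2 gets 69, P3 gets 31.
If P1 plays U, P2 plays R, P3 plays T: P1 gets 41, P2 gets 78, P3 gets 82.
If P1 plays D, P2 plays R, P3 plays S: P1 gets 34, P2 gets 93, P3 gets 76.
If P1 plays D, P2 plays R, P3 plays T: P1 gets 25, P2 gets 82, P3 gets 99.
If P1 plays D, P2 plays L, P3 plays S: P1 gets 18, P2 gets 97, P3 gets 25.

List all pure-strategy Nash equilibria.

The pure Nash equilibria are (U, R, T), (D, L, T).

P1 against (L, S): payoffs 73, 18 → best response U.
P1 against (L, T): payoffs 49, 71 → best response D.
P1 against (R, S): payoffs 30, 34 → best response D.
P1 against (R, T): payoffs 41, 25 → best response U.
P2 against (U, S): payoffs 50, 89 → best response R.
P2 against (U, T): payoffs 69, 78 → best response R.
P2 against (D, S): payoffs 97, 93 → best response L.
P2 against (D, T): payoffs 91, 82 → best response L.
P3 against (U, L): payoffs 15, 31 → best response T.
P3 against (U, R): payoffs 65, 82 → best response T.
P3 against (D, L): payoffs 25, 53 → best response T.
P3 against (D, R): payoffs 76, 99 → best response T.
Mutual best responses: (U, R, T); (D, L, T).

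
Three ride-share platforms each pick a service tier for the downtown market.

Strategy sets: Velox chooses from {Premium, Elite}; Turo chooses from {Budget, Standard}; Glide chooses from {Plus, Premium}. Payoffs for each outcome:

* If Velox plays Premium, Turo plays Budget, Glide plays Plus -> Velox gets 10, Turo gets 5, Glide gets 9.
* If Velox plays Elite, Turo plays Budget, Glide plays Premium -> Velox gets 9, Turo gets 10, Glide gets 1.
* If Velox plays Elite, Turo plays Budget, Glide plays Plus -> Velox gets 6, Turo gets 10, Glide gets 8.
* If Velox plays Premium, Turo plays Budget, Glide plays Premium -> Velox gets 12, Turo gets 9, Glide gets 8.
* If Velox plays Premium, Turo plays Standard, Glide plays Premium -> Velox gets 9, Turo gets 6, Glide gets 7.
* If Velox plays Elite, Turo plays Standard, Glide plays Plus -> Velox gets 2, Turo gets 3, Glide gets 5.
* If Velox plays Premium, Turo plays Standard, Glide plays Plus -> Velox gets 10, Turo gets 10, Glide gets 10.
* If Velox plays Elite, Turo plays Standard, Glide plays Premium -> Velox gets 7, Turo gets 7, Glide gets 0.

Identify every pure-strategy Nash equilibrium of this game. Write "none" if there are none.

The unique pure-strategy Nash equilibrium is (Premium, Standard, Plus).

Velox against (Budget, Plus): payoffs 10, 6 → best response Premium.
Velox against (Budget, Premium): payoffs 12, 9 → best response Premium.
Velox against (Standard, Plus): payoffs 10, 2 → best response Premium.
Velox against (Standard, Premium): payoffs 9, 7 → best response Premium.
Turo against (Premium, Plus): payoffs 5, 10 → best response Standard.
Turo against (Premium, Premium): payoffs 9, 6 → best response Budget.
Turo against (Elite, Plus): payoffs 10, 3 → best response Budget.
Turo against (Elite, Premium): payoffs 10, 7 → best response Budget.
Glide against (Premium, Budget): payoffs 9, 8 → best response Plus.
Glide against (Premium, Standard): payoffs 10, 7 → best response Plus.
Glide against (Elite, Budget): payoffs 8, 1 → best response Plus.
Glide against (Elite, Standard): payoffs 5, 0 → best response Plus.
Mutual best responses: (Premium, Standard, Plus).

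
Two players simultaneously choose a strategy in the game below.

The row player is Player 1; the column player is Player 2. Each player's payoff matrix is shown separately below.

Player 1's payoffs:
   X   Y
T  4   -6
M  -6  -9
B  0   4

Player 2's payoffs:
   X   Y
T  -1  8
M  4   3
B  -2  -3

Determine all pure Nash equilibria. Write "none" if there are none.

none

(T, X): Player 2 can switch to Y (-1 → 8). Not NE.
(T, Y): Player 1 can switch to B (-6 → 4). Not NE.
(M, X): Player 1 can switch to T (-6 → 4). Not NE.
(M, Y): Player 1 can switch to T (-9 → -6). Not NE.
(B, X): Player 1 can switch to T (0 → 4). Not NE.
(B, Y): Player 2 can switch to X (-3 → -2). Not NE.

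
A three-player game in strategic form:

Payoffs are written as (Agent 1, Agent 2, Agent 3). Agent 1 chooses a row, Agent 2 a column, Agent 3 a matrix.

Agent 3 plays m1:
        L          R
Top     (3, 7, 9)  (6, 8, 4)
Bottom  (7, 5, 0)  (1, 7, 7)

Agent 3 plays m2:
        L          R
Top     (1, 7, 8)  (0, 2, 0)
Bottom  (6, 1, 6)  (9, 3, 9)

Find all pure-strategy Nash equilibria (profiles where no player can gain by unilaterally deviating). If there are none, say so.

The pure Nash equilibria are (Top, R, m1); (Bottom, R, m2).

For each player, find the best response to each opponent profile; mutual best responses are the pure NE.
Agent 1 against (L, m1): payoffs 3, 7 → best response Bottom.
Agent 1 against (L, m2): payoffs 1, 6 → best response Bottom.
Agent 1 against (R, m1): payoffs 6, 1 → best response Top.
Agent 1 against (R, m2): payoffs 0, 9 → best response Bottom.
Agent 2 against (Top, m1): payoffs 7, 8 → best response R.
Agent 2 against (Top, m2): payoffs 7, 2 → best response L.
Agent 2 against (Bottom, m1): payoffs 5, 7 → best response R.
Agent 2 against (Bottom, m2): payoffs 1, 3 → best response R.
Agent 3 against (Top, L): payoffs 9, 8 → best response m1.
Agent 3 against (Top, R): payoffs 4, 0 → best response m1.
Agent 3 against (Bottom, L): payoffs 0, 6 → best response m2.
Agent 3 against (Bottom, R): payoffs 7, 9 → best response m2.
Mutual best responses: (Top, R, m1); (Bottom, R, m2).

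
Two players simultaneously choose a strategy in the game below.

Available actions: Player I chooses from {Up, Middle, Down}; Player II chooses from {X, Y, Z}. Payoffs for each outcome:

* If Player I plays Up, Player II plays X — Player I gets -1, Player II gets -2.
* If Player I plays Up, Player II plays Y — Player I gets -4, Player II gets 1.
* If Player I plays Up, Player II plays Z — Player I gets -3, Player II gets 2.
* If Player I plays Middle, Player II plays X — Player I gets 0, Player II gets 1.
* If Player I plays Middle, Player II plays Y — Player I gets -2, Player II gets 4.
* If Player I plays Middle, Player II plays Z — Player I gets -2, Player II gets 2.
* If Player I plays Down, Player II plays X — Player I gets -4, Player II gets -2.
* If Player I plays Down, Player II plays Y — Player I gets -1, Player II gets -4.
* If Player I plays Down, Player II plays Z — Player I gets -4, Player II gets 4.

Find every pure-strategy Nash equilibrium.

No pure-strategy Nash equilibrium.

For each strategy profile, look for a profitable unilateral deviation.
(Up, X): Player I can switch to Middle (-1 → 0). Not NE.
(Up, Y): Player I can switch to Middle (-4 → -2). Not NE.
(Up, Z): Player I can switch to Middle (-3 → -2). Not NE.
(Middle, X): Player II can switch to Y (1 → 4). Not NE.
(Middle, Y): Player I can switch to Down (-2 → -1). Not NE.
(Middle, Z): Player II can switch to Y (2 → 4). Not NE.
(Down, X): Player I can switch to Up (-4 → -1). Not NE.
(Down, Y): Player II can switch to X (-4 → -2). Not NE.
(The remaining 1 profile has a profitable deviation by the same check.)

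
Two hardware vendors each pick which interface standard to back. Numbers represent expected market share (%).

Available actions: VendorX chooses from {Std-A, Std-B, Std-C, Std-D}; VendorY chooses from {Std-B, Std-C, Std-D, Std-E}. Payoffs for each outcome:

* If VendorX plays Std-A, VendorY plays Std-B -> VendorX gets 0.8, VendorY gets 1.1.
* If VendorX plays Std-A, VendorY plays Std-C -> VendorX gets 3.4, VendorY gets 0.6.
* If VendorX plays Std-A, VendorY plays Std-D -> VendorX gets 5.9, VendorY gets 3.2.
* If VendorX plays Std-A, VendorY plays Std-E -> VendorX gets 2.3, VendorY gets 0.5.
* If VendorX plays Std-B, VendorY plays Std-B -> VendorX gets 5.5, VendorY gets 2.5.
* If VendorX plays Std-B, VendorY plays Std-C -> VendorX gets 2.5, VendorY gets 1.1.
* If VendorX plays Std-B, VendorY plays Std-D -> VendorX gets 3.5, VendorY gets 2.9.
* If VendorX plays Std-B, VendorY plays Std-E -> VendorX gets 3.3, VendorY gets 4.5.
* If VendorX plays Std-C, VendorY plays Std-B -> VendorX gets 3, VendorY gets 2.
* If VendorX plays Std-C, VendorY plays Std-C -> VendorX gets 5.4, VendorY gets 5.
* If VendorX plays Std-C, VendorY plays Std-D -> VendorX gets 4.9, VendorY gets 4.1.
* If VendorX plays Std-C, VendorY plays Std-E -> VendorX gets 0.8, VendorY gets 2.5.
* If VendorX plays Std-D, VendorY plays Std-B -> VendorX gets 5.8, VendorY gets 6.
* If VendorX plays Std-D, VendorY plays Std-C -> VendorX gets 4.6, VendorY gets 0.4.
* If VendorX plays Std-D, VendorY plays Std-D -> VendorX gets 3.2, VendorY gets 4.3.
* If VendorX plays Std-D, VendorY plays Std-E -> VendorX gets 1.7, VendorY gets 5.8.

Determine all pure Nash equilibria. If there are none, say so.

Pure-strategy Nash equilibria: (Std-A, Std-D) and (Std-B, Std-E) and (Std-C, Std-C) and (Std-D, Std-B)

Check each profile: it is a Nash equilibrium iff no player can strictly gain by switching unilaterally.
(Std-A, Std-B): VendorX can switch to Std-B (0.8 → 5.5). Not NE.
(Std-A, Std-C): VendorX can switch to Std-C (3.4 → 5.4). Not NE.
(Std-A, Std-D): VendorX gets 5.9, best alternative 4.9; VendorY gets 3.2, best alternative 1.1. No profitable deviation — NE.
(Std-A, Std-E): VendorX can switch to Std-B (2.3 → 3.3). Not NE.
(Std-B, Std-B): VendorX can switch to Std-D (5.5 → 5.8). Not NE.
(Std-B, Std-C): VendorX can switch to Std-A (2.5 → 3.4). Not NE.
(Std-B, Std-D): VendorX can switch to Std-A (3.5 → 5.9). Not NE.
(Std-B, Std-E): VendorX gets 3.3, best alternative 2.3; VendorY gets 4.5, best alternative 2.9. No profitable deviation — NE.
(Std-C, Std-B): VendorX can switch to Std-B (3 → 5.5). Not NE.
(Std-C, Std-C): VendorX gets 5.4, best alternative 4.6; VendorY gets 5, best alternative 4.1. No profitable deviation — NE.
(Std-C, Std-D): VendorX can switch to Std-A (4.9 → 5.9). Not NE.
(Std-C, Std-E): VendorX can switch to Std-A (0.8 → 2.3). Not NE.
(Std-D, Std-B): VendorX gets 5.8, best alternative 5.5; VendorY gets 6, best alternative 5.8. No profitable deviation — NE.
(Std-D, Std-C): VendorX can switch to Std-C (4.6 → 5.4). Not NE.
(The remaining 2 profiles each have a profitable deviation by the same check.)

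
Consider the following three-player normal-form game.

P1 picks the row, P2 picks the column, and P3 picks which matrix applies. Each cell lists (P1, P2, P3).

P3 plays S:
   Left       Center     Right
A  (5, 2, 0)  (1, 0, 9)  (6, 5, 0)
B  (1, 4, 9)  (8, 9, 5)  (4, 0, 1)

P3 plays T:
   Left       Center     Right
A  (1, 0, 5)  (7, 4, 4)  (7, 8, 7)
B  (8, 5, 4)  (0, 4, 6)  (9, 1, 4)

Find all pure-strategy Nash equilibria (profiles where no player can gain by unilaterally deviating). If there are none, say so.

For each player, find the best response to each opponent profile; mutual best responses are the pure NE.
P1 against (Left, S): payoffs 5, 1 → best response A.
P1 against (Left, T): payoffs 1, 8 → best response B.
P1 against (Center, S): payoffs 1, 8 → best response B.
P1 against (Center, T): payoffs 7, 0 → best response A.
P1 against (Right, S): payoffs 6, 4 → best response A.
P1 against (Right, T): payoffs 7, 9 → best response B.
P2 against (A, S): payoffs 2, 0, 5 → best response Right.
P2 against (A, T): payoffs 0, 4, 8 → best response Right.
P2 against (B, S): payoffs 4, 9, 0 → best response Center.
P2 against (B, T): payoffs 5, 4, 1 → best response Left.
P3 against (A, Left): payoffs 0, 5 → best response T.
P3 against (A, Center): payoffs 9, 4 → best response S.
P3 against (A, Right): payoffs 0, 7 → best response T.
P3 against (B, Left): payoffs 9, 4 → best response S.
P3 against (B, Center): payoffs 5, 6 → best response T.
P3 against (B, Right): payoffs 1, 4 → best response T.
No profile is a mutual best response for all players.

No pure-strategy Nash equilibrium.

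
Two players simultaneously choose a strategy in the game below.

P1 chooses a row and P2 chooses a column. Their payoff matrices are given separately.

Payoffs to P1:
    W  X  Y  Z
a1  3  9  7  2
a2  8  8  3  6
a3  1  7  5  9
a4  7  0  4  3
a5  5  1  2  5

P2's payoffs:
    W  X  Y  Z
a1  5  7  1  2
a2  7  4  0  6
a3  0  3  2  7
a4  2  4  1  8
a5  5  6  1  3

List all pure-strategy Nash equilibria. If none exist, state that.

Pure-strategy Nash equilibria: (a1, X) and (a2, W) and (a3, Z)

(a1, W): P1 can switch to a2 (3 → 8). Not NE.
(a1, X): P1 gets 9, best alternative 8; P2 gets 7, best alternative 5. No profitable deviation — NE.
(a1, Y): P2 can switch to W (1 → 5). Not NE.
(a1, Z): P1 can switch to a2 (2 → 6). Not NE.
(a2, W): P1 gets 8, best alternative 7; P2 gets 7, best alternative 6. No profitable deviation — NE.
(a2, X): P1 can switch to a1 (8 → 9). Not NE.
(a2, Y): P1 can switch to a1 (3 → 7). Not NE.
(a2, Z): P1 can switch to a3 (6 → 9). Not NE.
(a3, W): P1 can switch to a1 (1 → 3). Not NE.
(a3, X): P1 can switch to a1 (7 → 9). Not NE.
(a3, Y): P1 can switch to a1 (5 → 7). Not NE.
(a3, Z): P1 gets 9, best alternative 6; P2 gets 7, best alternative 3. No profitable deviation — NE.
(a4, W): P1 can switch to a2 (7 → 8). Not NE.
(a4, X): P1 can switch to a1 (0 → 9). Not NE.
(a4, Y): P1 can switch to a1 (4 → 7). Not NE.
(The remaining 5 profiles each have a profitable deviation by the same check.)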